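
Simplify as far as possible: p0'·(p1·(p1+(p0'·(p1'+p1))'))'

p0'·p1'

p0'·(p1·(p1+(p0'·(p1'+p1))'))'
= p0'·(p1·(p1+(p0')'))'
= p0'·(p1·(p1+p0))'
= p0'·p1'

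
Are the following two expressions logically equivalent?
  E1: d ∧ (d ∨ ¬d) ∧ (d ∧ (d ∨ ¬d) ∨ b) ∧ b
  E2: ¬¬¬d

No

E1: d ∧ (d ∨ ¬d) ∧ (d ∧ (d ∨ ¬d) ∨ b) ∧ b
    = d ∧ (d ∨ ¬d) ∧ b   — absorption
    = d ∧ b   — complement / identity
E2: ¬¬¬d
    = ¬d   — double negation
These differ: at b=1, d=0, E1 = 0 but E2 = 1.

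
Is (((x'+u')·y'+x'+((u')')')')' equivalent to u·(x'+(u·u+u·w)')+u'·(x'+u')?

Yes

E1: (((x'+u')·y'+x'+((u')')')')'
    = (((x'+u')·y'+x'+u')')'   — double negation
    = ((x'+u')')'   — absorption
    = x'+u'   — double negation
E2: u·(x'+(u·u+u·w)')+u'·(x'+u')
    = u·(x'+(u·(u+w))')+u'·(x'+u')   — distribution
    = u·(x'+u')+u'·(x'+u')   — absorption
    = x'+u'   — distribution
Both reduce to x'+u', so they are equivalent.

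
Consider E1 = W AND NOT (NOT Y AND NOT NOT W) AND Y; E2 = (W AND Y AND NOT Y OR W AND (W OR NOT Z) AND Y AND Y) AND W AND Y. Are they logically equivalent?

E1: W AND NOT (NOT Y AND NOT NOT W) AND Y
    = W AND (Y OR NOT W) AND Y
    = W AND Y
E2: (W AND Y AND NOT Y OR W AND (W OR NOT Z) AND Y AND Y) AND W AND Y
    = (W AND Y AND NOT Y OR W AND Y AND Y) AND W AND Y
    = W AND Y AND W AND Y
    = W AND Y
Both reduce to W AND Y, so they are equivalent.

Yes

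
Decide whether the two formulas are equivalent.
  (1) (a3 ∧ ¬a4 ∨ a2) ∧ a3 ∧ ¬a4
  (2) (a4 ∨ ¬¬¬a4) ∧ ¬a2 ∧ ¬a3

E1: (a3 ∧ ¬a4 ∨ a2) ∧ a3 ∧ ¬a4
    = a3 ∧ ¬a4   [absorption]
E2: (a4 ∨ ¬¬¬a4) ∧ ¬a2 ∧ ¬a3
    = (a4 ∨ ¬a4) ∧ ¬a2 ∧ ¬a3   [double negation]
    = ¬a2 ∧ ¬a3   [complement / identity]
These differ: at a2=1, a3=1, a4=0, E1 = 1 but E2 = 0.

No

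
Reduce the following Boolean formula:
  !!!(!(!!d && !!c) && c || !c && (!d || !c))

!!!(!(!!d && !!c) && c || !c && (!d || !c))
= !(!(!!d && !!c) && c || !c && (!d || !c))   [double negation]
= !((!d || !c) && c || !c && (!d || !c))   [De Morgan]
= !(!d || !c)   [distribution]
= d && c   [De Morgan]

d && c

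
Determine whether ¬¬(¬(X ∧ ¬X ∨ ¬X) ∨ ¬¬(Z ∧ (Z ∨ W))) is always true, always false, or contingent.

contingent

¬¬(¬(X ∧ ¬X ∨ ¬X) ∨ ¬¬(Z ∧ (Z ∨ W)))
= ¬((X ∧ ¬X ∨ ¬X) ∧ ¬(Z ∧ (Z ∨ W)))   — De Morgan
= ¬((X ∧ ¬X ∨ ¬X) ∧ ¬Z)   — absorption
= ¬(¬X ∧ ¬Z)   — complement / identity
= X ∨ Z   — De Morgan
This depends on X, Z, so it is not a constant.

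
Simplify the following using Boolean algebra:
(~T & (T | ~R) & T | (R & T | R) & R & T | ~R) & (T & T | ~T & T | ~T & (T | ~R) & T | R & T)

(~T & (T | ~R) & T | (R & T | R) & R & T | ~R) & (T & T | ~T & T | ~T & (T | ~R) & T | R & T)
= (~T & (T | ~R) & T | R & T | ~R) & (T & T | ~T & T | ~T & (T | ~R) & T | R & T)
= (~T & (T | ~R) & T | R & T | ~R) & (T | ~T & (T | ~R) & T | R & T)
= ~T & (T | ~R) & T | R & T | ~R & T
= ~T & T | R & T | ~R & T
= R & T | ~R & T
= T

T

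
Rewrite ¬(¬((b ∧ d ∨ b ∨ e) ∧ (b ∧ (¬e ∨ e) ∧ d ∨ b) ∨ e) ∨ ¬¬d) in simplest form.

(b ∨ e) ∧ ¬d

¬(¬((b ∧ d ∨ b ∨ e) ∧ (b ∧ (¬e ∨ e) ∧ d ∨ b) ∨ e) ∨ ¬¬d)
= ¬(¬((b ∧ d ∨ b ∨ e) ∧ (b ∧ d ∨ b) ∨ e) ∨ ¬¬d)   (complement / identity)
= ¬(¬(b ∧ d ∨ b ∨ e) ∨ ¬¬d)   (absorption)
= ¬(¬(b ∨ e) ∨ ¬¬d)   (absorption)
= (b ∨ e) ∧ ¬d   (De Morgan)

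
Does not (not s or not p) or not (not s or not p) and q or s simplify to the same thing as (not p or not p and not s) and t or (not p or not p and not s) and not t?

E1: not (not s or not p) or not (not s or not p) and q or s
    = not (not s or not p) or s   [absorption]
    = s and p or s   [De Morgan]
    = s   [absorption]
E2: (not p or not p and not s) and t or (not p or not p and not s) and not t
    = not p or not p and not s   [distribution]
    = not p   [absorption]
These differ: at p=1, q=1, s=1, t=0, E1 = 1 but E2 = 0.

No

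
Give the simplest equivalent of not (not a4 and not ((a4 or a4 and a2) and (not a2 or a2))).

not (not a4 and not ((a4 or a4 and a2) and (not a2 or a2)))
= a4 or (a4 or a4 and a2) and (not a2 or a2)   (De Morgan)
= a4 or a4 and (not a2 or a2)   (absorption)
= a4 or a4   (complement / identity)
= a4   (idempotence)

a4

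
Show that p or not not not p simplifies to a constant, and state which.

True

p or not not not p
= p or not p   [double negation]
= True   [complement]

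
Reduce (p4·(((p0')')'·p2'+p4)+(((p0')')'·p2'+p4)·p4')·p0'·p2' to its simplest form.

(p4·(((p0')')'·p2'+p4)+(((p0')')'·p2'+p4)·p4')·p0'·p2'
= (((p0')')'·p2'+p4)·p0'·p2'   [distribution]
= (p0'·p2'+p4)·p0'·p2'   [double negation]
= p0'·p2'   [absorption]

p0'·p2'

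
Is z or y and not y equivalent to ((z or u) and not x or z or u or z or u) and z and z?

Yes

E1: z or y and not y
    = z   (complement / identity)
E2: ((z or u) and not x or z or u or z or u) and z and z
    = (z or u or z or u) and z and z   (absorption)
    = (z or u) and z and z   (idempotence)
    = z and z   (absorption)
    = z   (idempotence)
Both reduce to z, so they are equivalent.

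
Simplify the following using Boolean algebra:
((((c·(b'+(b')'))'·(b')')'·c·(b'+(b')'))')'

c

((((c·(b'+(b')'))'·(b')')'·c·(b'+(b')'))')'
= (((c·(b'+(b')')+b')·c·(b'+(b')'))')'   — De Morgan
= ((c·(b'+(b')'))')'   — absorption
= ((c·(b'+b))')'   — double negation
= c·(b'+b)   — double negation
= c   — complement / identity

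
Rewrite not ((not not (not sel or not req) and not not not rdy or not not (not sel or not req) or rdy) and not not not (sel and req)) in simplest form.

sel and req

not ((not not (not sel or not req) and not not not rdy or not not (not sel or not req) or rdy) and not not not (sel and req))
= not ((not not (not sel or not req) and not not not rdy or not not (not sel or not req) or rdy) and not (sel and req))   [double negation]
= not ((not not (not sel or not req) and not rdy or not not (not sel or not req) or rdy) and not (sel and req))   [double negation]
= not ((not not (not sel or not req) or rdy) and not (sel and req))   [absorption]
= not ((not (sel and req) or rdy) and not (sel and req))   [De Morgan]
= not not (sel and req)   [absorption]
= sel and req   [double negation]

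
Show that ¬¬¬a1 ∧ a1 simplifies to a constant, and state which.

False

¬¬¬a1 ∧ a1
= ¬a1 ∧ a1
= False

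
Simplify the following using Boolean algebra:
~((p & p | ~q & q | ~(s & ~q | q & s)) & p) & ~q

~((p & p | ~q & q | ~(s & ~q | q & s)) & p) & ~q
= ~((p & p | ~q & q | ~s) & p) & ~q   — distribution
= ~((p | ~q & q | ~s) & p) & ~q   — idempotence
= ~((p | ~s) & p) & ~q   — complement / identity
= ~p & ~q   — absorption

~p & ~q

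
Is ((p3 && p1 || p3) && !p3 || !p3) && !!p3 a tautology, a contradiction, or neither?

contradiction

((p3 && p1 || p3) && !p3 || !p3) && !!p3
= (p3 && !p3 || !p3) && !!p3   (absorption)
= (p3 && !p3 || !p3) && p3   (double negation)
= !p3 && p3   (complement / identity)
= false   (complement)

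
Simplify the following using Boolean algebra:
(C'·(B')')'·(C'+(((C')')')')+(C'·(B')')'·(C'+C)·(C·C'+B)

(C'·(B')')'·(C'+(((C')')')')+(C'·(B')')'·(C'+C)·(C·C'+B)
= (C'·(B')')'·(C'+(((C')')')')+(C'·(B')')'·(C'+C)·B   (complement / identity)
= (C'·(B')')'·(C'+(C')')+(C'·(B')')'·(C'+C)·B   (double negation)
= (C'·(B')')'·(C'+C)+(C'·(B')')'·(C'+C)·B   (double negation)
= (C'·(B')')'·(C'+C)   (absorption)
= (C+B')·(C'+C)   (De Morgan)
= C+B'   (complement / identity)

C+B'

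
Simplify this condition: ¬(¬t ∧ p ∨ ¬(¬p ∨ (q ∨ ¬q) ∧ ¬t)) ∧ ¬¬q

¬p ∧ q

¬(¬t ∧ p ∨ ¬(¬p ∨ (q ∨ ¬q) ∧ ¬t)) ∧ ¬¬q
= ¬(¬t ∧ p ∨ ¬(¬p ∨ ¬t)) ∧ ¬¬q   — complement / identity
= ¬(¬t ∧ p ∨ p ∧ t) ∧ ¬¬q   — De Morgan
= ¬p ∧ ¬¬q   — distribution
= ¬p ∧ q   — double negation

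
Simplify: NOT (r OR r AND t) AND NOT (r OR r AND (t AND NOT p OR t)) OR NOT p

NOT (r OR r AND t) AND NOT (r OR r AND (t AND NOT p OR t)) OR NOT p
= NOT (r OR r AND t) AND NOT (r OR r AND t) OR NOT p
= NOT (r OR r AND t) OR NOT p
= NOT r OR NOT p

NOT r OR NOT p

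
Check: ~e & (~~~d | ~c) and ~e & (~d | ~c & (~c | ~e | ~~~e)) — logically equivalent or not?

E1: ~e & (~~~d | ~c)
    = ~e & (~d | ~c)
E2: ~e & (~d | ~c & (~c | ~e | ~~~e))
    = ~e & (~d | ~c & (~c | ~e | ~e))
    = ~e & (~d | ~c & (~c | ~e))
    = ~e & (~d | ~c)
Both reduce to ~e & (~d | ~c), so they are equivalent.

Yes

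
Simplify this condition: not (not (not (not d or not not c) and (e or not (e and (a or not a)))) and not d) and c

d and c

not (not (not (not d or not not c) and (e or not (e and (a or not a)))) and not d) and c
= not (not (d and not c and (e or not (e and (a or not a)))) and not d) and c   — De Morgan
= not (not (d and not c and (e or not e)) and not d) and c   — complement / identity
= not (not (d and not c) and not d) and c   — complement / identity
= (d and not c or d) and c   — De Morgan
= d and c   — absorption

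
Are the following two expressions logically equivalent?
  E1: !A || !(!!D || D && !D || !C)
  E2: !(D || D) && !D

E1: !A || !(!!D || D && !D || !C)
    = !A || !(!!D || !C)   (complement / identity)
    = !A || !D && C   (De Morgan)
E2: !(D || D) && !D
    = !D && !D   (idempotence)
    = !D   (idempotence)
These differ: at A=1, C=0, D=0, E1 = 0 but E2 = 1.

No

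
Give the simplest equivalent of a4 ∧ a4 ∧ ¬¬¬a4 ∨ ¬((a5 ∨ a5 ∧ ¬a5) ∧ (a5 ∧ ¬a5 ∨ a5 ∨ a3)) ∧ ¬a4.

¬a5 ∧ ¬a4

a4 ∧ a4 ∧ ¬¬¬a4 ∨ ¬((a5 ∨ a5 ∧ ¬a5) ∧ (a5 ∧ ¬a5 ∨ a5 ∨ a3)) ∧ ¬a4
= a4 ∧ a4 ∧ ¬¬¬a4 ∨ ¬((a5 ∨ a5 ∧ ¬a5) ∧ (a5 ∨ a3)) ∧ ¬a4   — complement / identity
= a4 ∧ a4 ∧ ¬a4 ∨ ¬((a5 ∨ a5 ∧ ¬a5) ∧ (a5 ∨ a3)) ∧ ¬a4   — double negation
= a4 ∧ ¬a4 ∨ ¬((a5 ∨ a5 ∧ ¬a5) ∧ (a5 ∨ a3)) ∧ ¬a4   — idempotence
= a4 ∧ ¬a4 ∨ ¬(a5 ∧ (a5 ∨ a3)) ∧ ¬a4   — complement / identity
= a4 ∧ ¬a4 ∨ ¬a5 ∧ ¬a4   — absorption
= ¬a5 ∧ ¬a4   — complement / identity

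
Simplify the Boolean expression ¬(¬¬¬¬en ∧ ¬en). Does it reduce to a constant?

¬(¬¬¬¬en ∧ ¬en)
= ¬(¬¬en ∧ ¬en)
= ¬en ∨ en
= True

True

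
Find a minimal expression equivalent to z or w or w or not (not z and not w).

z or w or w or not (not z and not w)
= z or w or w or z or w   — De Morgan
= z or w or z or w   — idempotence
= z or w   — idempotence

z or w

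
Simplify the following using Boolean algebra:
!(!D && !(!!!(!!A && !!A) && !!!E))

!(!D && !(!!!(!!A && !!A) && !!!E))
= !(!D && !(!!(!A || !A) && !!!E))   — De Morgan
= !(!D && !(!!!A && !!!E))   — idempotence
= D || !!!A && !!!E   — De Morgan
= D || !!!A && !E   — double negation
= D || !A && !E   — double negation

D || !A && !E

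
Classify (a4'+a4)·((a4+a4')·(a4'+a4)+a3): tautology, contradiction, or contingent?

tautology

(a4'+a4)·((a4+a4')·(a4'+a4)+a3)
= (a4'+a4)·(a4'+a4+a3)   [complement / identity]
= a4'+a4   [absorption]
= 1   [complement]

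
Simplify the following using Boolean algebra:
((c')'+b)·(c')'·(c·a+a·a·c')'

((c')'+b)·(c')'·(c·a+a·a·c')'
= (c')'·(c·a+a·a·c')'   (absorption)
= (c')'·(c·a+a·c')'   (idempotence)
= (c')'·a'   (distribution)
= c·a'   (double negation)

c·a'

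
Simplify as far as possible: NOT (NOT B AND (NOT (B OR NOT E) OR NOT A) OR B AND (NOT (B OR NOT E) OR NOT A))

(B OR NOT E) AND A

NOT (NOT B AND (NOT (B OR NOT E) OR NOT A) OR B AND (NOT (B OR NOT E) OR NOT A))
= NOT (NOT (B OR NOT E) OR NOT A)
= (B OR NOT E) AND A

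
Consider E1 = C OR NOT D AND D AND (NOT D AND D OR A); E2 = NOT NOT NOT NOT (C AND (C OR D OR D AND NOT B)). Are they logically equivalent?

E1: C OR NOT D AND D AND (NOT D AND D OR A)
    = C OR NOT D AND D   (absorption)
    = C   (complement / identity)
E2: NOT NOT NOT NOT (C AND (C OR D OR D AND NOT B))
    = NOT NOT NOT NOT (C AND (C OR D))   (absorption)
    = NOT NOT NOT NOT C   (absorption)
    = NOT NOT C   (double negation)
    = C   (double negation)
Both reduce to C, so they are equivalent.

Yes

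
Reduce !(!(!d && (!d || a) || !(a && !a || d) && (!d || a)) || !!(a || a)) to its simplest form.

!d && !a

!(!(!d && (!d || a) || !(a && !a || d) && (!d || a)) || !!(a || a))
= !(!(!d && (!d || a) || !d && (!d || a)) || !!(a || a))   [complement / identity]
= !(!(!d && (!d || a)) || !!(a || a))   [idempotence]
= !d && (!d || a) && !(a || a)   [De Morgan]
= !d && (!d || a) && !a   [idempotence]
= !d && !a   [absorption]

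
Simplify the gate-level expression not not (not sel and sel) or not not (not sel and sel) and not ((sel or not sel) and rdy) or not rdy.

not not (not sel and sel) or not not (not sel and sel) and not ((sel or not sel) and rdy) or not rdy
= not not (not sel and sel) or not not (not sel and sel) and not rdy or not rdy   — complement / identity
= not not (not sel and sel) or not rdy   — absorption
= not sel and sel or not rdy   — double negation
= not rdy   — complement / identity

not rdy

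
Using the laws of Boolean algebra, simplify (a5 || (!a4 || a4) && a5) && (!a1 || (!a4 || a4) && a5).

a5

(a5 || (!a4 || a4) && a5) && (!a1 || (!a4 || a4) && a5)
= a5 && !a1 || (!a4 || a4) && a5   — distribution
= a5 && !a1 || a5   — complement / identity
= a5   — absorption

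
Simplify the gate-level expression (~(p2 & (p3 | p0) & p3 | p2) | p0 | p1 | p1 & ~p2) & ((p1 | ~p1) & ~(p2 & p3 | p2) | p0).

~p2 | p0

(~(p2 & (p3 | p0) & p3 | p2) | p0 | p1 | p1 & ~p2) & ((p1 | ~p1) & ~(p2 & p3 | p2) | p0)
= (~(p2 & (p3 | p0) & p3 | p2) | p0 | p1) & ((p1 | ~p1) & ~(p2 & p3 | p2) | p0)   [absorption]
= (~(p2 & p3 | p2) | p0 | p1) & ((p1 | ~p1) & ~(p2 & p3 | p2) | p0)   [absorption]
= (~(p2 & p3 | p2) | p0 | p1) & (~(p2 & p3 | p2) | p0)   [complement / identity]
= ~(p2 & p3 | p2) | p0   [absorption]
= ~p2 | p0   [absorption]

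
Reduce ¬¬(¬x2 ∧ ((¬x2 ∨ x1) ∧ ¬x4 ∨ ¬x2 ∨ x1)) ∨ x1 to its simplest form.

¬x2 ∨ x1

¬¬(¬x2 ∧ ((¬x2 ∨ x1) ∧ ¬x4 ∨ ¬x2 ∨ x1)) ∨ x1
= ¬¬(¬x2 ∧ (¬x2 ∨ x1)) ∨ x1   — absorption
= ¬¬¬x2 ∨ x1   — absorption
= ¬x2 ∨ x1   — double negation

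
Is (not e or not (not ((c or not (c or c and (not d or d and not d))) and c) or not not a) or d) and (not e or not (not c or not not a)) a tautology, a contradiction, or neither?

(not e or not (not ((c or not (c or c and (not d or d and not d))) and c) or not not a) or d) and (not e or not (not c or not not a))
= (not e or not (not ((c or not (c or c and not d)) and c) or not not a) or d) and (not e or not (not c or not not a))
= (not e or not (not ((c or not c) and c) or not not a) or d) and (not e or not (not c or not not a))
= (not e or not (not c or not not a) or d) and (not e or not (not c or not not a))
= not e or not (not c or not not a)
= not e or c and not a
This depends on a, c, e, so it is not a constant.

neither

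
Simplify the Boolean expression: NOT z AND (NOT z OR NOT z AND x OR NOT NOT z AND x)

NOT z AND (NOT z OR NOT z AND x OR NOT NOT z AND x)
= NOT z AND (NOT z OR NOT z AND x OR z AND x)   — double negation
= NOT z AND (NOT z OR x)   — distribution
= NOT z   — absorption

NOT z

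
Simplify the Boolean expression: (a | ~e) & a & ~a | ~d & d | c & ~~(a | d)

c & (a | d)

(a | ~e) & a & ~a | ~d & d | c & ~~(a | d)
= a & ~a | ~d & d | c & ~~(a | d)   [absorption]
= ~d & d | c & ~~(a | d)   [complement / identity]
= ~d & d | c & (a | d)   [double negation]
= c & (a | d)   [complement / identity]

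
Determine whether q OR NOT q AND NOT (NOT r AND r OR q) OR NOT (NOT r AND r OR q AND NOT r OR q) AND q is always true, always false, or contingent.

always true

q OR NOT q AND NOT (NOT r AND r OR q) OR NOT (NOT r AND r OR q AND NOT r OR q) AND q
= q OR NOT q AND NOT (NOT r AND r OR q) OR NOT (NOT r AND r OR q) AND q   — absorption
= q OR NOT (NOT r AND r OR q)   — distribution
= q OR NOT q   — complement / identity
= TRUE   — complement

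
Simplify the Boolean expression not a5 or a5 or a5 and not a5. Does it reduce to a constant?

True

not a5 or a5 or a5 and not a5
= not a5 or a5   (complement / identity)
= True   (complement)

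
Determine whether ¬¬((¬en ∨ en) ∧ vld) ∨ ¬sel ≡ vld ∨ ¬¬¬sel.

E1: ¬¬((¬en ∨ en) ∧ vld) ∨ ¬sel
    = ¬¬vld ∨ ¬sel   — complement / identity
    = vld ∨ ¬sel   — double negation
E2: vld ∨ ¬¬¬sel
    = vld ∨ ¬sel   — double negation
Both reduce to vld ∨ ¬sel, so they are equivalent.

Yes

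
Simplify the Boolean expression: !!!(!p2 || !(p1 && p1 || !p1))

p2

!!!(!p2 || !(p1 && p1 || !p1))
= !!(p2 && (p1 && p1 || !p1))   — De Morgan
= !!(p2 && (p1 || !p1))   — idempotence
= !!p2   — complement / identity
= p2   — double negation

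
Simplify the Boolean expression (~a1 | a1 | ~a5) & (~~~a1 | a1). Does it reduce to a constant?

1

(~a1 | a1 | ~a5) & (~~~a1 | a1)
= (~a1 | a1 | ~a5) & (~a1 | a1)
= ~a1 | a1
= 1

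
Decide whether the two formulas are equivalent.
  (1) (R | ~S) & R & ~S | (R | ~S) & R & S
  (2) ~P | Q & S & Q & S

E1: (R | ~S) & R & ~S | (R | ~S) & R & S
    = (R | ~S) & R   (distribution)
    = R   (absorption)
E2: ~P | Q & S & Q & S
    = ~P | Q & S   (idempotence)
These differ: at P=0, Q=1, R=0, S=0, E1 = 0 but E2 = 1.

No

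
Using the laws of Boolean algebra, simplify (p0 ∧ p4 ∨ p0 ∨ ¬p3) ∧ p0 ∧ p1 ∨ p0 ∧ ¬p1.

p0

(p0 ∧ p4 ∨ p0 ∨ ¬p3) ∧ p0 ∧ p1 ∨ p0 ∧ ¬p1
= (p0 ∨ ¬p3) ∧ p0 ∧ p1 ∨ p0 ∧ ¬p1   — absorption
= p0 ∧ p1 ∨ p0 ∧ ¬p1   — absorption
= p0   — distribution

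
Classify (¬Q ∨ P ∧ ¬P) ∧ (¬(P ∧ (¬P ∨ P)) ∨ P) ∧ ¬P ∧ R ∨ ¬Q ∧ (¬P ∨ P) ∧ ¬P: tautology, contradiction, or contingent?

contingent

(¬Q ∨ P ∧ ¬P) ∧ (¬(P ∧ (¬P ∨ P)) ∨ P) ∧ ¬P ∧ R ∨ ¬Q ∧ (¬P ∨ P) ∧ ¬P
= ¬Q ∧ (¬(P ∧ (¬P ∨ P)) ∨ P) ∧ ¬P ∧ R ∨ ¬Q ∧ (¬P ∨ P) ∧ ¬P   [complement / identity]
= ¬Q ∧ (¬P ∨ P) ∧ ¬P ∧ R ∨ ¬Q ∧ (¬P ∨ P) ∧ ¬P   [complement / identity]
= ¬Q ∧ (¬P ∨ P) ∧ ¬P   [absorption]
= ¬Q ∧ ¬P   [complement / identity]
This depends on P, Q, so it is not a constant.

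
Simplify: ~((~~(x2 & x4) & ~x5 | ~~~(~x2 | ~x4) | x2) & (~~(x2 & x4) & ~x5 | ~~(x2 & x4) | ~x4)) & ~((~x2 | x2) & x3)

~x2 & ~x3

~((~~(x2 & x4) & ~x5 | ~~~(~x2 | ~x4) | x2) & (~~(x2 & x4) & ~x5 | ~~(x2 & x4) | ~x4)) & ~((~x2 | x2) & x3)
= ~((~~(x2 & x4) & ~x5 | ~~(x2 & x4) | x2) & (~~(x2 & x4) & ~x5 | ~~(x2 & x4) | ~x4)) & ~((~x2 | x2) & x3)   [De Morgan]
= ~(x2 & ~x4 | ~~(x2 & x4) & ~x5 | ~~(x2 & x4)) & ~((~x2 | x2) & x3)   [distribution]
= ~(x2 & ~x4 | ~~(x2 & x4) & ~x5 | ~~(x2 & x4)) & ~x3   [complement / identity]
= ~(x2 & ~x4 | ~~(x2 & x4)) & ~x3   [absorption]
= ~(x2 & ~x4 | x2 & x4) & ~x3   [double negation]
= ~x2 & ~x3   [distribution]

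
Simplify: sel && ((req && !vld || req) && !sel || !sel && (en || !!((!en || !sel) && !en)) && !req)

false

sel && ((req && !vld || req) && !sel || !sel && (en || !!((!en || !sel) && !en)) && !req)
= sel && ((req && !vld || req) && !sel || !sel && (en || !!!en) && !req)
= sel && ((req && !vld || req) && !sel || !sel && (en || !en) && !req)
= sel && ((req && !vld || req) && !sel || !sel && !req)
= sel && (req && !sel || !sel && !req)
= sel && !sel
= false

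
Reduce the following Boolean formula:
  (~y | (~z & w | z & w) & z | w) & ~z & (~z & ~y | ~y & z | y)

(~y | w) & ~z

(~y | (~z & w | z & w) & z | w) & ~z & (~z & ~y | ~y & z | y)
= (~y | (~z & w | z & w) & z | w) & ~z & (~y | y)
= (~y | (~z & w | z & w) & z | w) & ~z
= (~y | w & z | w) & ~z
= (~y | w) & ~z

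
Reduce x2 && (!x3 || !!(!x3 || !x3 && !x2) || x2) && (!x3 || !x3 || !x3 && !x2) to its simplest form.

x2 && !x3

x2 && (!x3 || !!(!x3 || !x3 && !x2) || x2) && (!x3 || !x3 || !x3 && !x2)
= x2 && (!x3 || !x3 || !x3 && !x2 || x2) && (!x3 || !x3 || !x3 && !x2)   (double negation)
= x2 && (!x3 || !x3 || !x3 && !x2)   (absorption)
= x2 && (!x3 || !x3)   (absorption)
= x2 && !x3   (idempotence)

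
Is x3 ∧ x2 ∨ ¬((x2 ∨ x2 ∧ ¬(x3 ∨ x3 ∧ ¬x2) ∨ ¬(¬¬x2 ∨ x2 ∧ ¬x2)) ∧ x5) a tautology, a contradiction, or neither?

x3 ∧ x2 ∨ ¬((x2 ∨ x2 ∧ ¬(x3 ∨ x3 ∧ ¬x2) ∨ ¬(¬¬x2 ∨ x2 ∧ ¬x2)) ∧ x5)
= x3 ∧ x2 ∨ ¬((x2 ∨ x2 ∧ ¬(x3 ∨ x3 ∧ ¬x2) ∨ ¬(x2 ∨ x2 ∧ ¬x2)) ∧ x5)   — double negation
= x3 ∧ x2 ∨ ¬((x2 ∨ x2 ∧ ¬x3 ∨ ¬(x2 ∨ x2 ∧ ¬x2)) ∧ x5)   — absorption
= x3 ∧ x2 ∨ ¬((x2 ∨ ¬(x2 ∨ x2 ∧ ¬x2)) ∧ x5)   — absorption
= x3 ∧ x2 ∨ ¬((x2 ∨ ¬x2) ∧ x5)   — complement / identity
= x3 ∧ x2 ∨ ¬x5   — complement / identity
This depends on x2, x3, x5, so it is not a constant.

neither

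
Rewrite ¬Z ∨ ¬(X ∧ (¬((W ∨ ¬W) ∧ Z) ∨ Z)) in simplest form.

¬Z ∨ ¬X

¬Z ∨ ¬(X ∧ (¬((W ∨ ¬W) ∧ Z) ∨ Z))
= ¬Z ∨ ¬(X ∧ (¬Z ∨ Z))   (complement / identity)
= ¬Z ∨ ¬X   (complement / identity)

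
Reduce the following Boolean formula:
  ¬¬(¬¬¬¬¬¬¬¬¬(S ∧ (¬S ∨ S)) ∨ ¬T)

¬S ∨ ¬T

¬¬(¬¬¬¬¬¬¬¬¬(S ∧ (¬S ∨ S)) ∨ ¬T)
= ¬¬(¬¬¬¬¬¬¬(S ∧ (¬S ∨ S)) ∨ ¬T)
= ¬¬(¬¬¬¬¬(S ∧ (¬S ∨ S)) ∨ ¬T)
= ¬¬(¬¬¬(S ∧ (¬S ∨ S)) ∨ ¬T)
= ¬¬(¬(S ∧ (¬S ∨ S)) ∨ ¬T)
= ¬¬(¬S ∨ ¬T)
= ¬S ∨ ¬T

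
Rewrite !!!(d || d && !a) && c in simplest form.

!!!(d || d && !a) && c
= !(d || d && !a) && c   (double negation)
= !d && c   (absorption)

!d && c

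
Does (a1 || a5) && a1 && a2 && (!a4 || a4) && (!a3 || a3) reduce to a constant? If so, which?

(a1 || a5) && a1 && a2 && (!a4 || a4) && (!a3 || a3)
= a1 && a2 && (!a4 || a4) && (!a3 || a3)
= a1 && a2 && (!a3 || a3)
= a1 && a2
This depends on a1, a2, so it is not a constant.

no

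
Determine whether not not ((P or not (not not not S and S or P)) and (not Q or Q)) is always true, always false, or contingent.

always true

not not ((P or not (not not not S and S or P)) and (not Q or Q))
= not not ((P or not (not S and S or P)) and (not Q or Q))   [double negation]
= not not ((P or not P) and (not Q or Q))   [complement / identity]
= not not (not Q or Q)   [complement / identity]
= not Q or Q   [double negation]
= True   [complement]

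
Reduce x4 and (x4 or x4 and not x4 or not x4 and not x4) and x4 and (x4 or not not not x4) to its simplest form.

x4

x4 and (x4 or x4 and not x4 or not x4 and not x4) and x4 and (x4 or not not not x4)
= x4 and (x4 or x4 and not x4 or not x4 and not x4) and x4 and (x4 or not x4)
= x4 and (x4 or not x4) and x4 and (x4 or not x4)
= x4 and (x4 or not x4)
= x4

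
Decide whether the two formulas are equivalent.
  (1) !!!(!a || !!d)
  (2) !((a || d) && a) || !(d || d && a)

E1: !!!(!a || !!d)
    = !(!a || !!d)
    = a && !d
E2: !((a || d) && a) || !(d || d && a)
    = !a || !(d || d && a)
    = !a || !d
These differ: at a=0, d=0, E1 = 0 but E2 = 1.

No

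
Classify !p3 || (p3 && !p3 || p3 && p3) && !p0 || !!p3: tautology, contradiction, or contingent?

tautology

!p3 || (p3 && !p3 || p3 && p3) && !p0 || !!p3
= !p3 || p3 && !p0 || !!p3   [distribution]
= !p3 || p3 && !p0 || p3   [double negation]
= !p3 || p3   [absorption]
= true   [complement]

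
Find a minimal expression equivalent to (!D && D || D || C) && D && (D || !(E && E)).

D

(!D && D || D || C) && D && (D || !(E && E))
= (D || C) && D && (D || !(E && E))   — complement / identity
= (D || C) && D && (D || !E)   — idempotence
= (D || C) && D   — absorption
= D   — absorption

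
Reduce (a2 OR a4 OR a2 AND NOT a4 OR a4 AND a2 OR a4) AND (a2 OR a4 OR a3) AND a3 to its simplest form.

(a2 OR a4 OR a2 AND NOT a4 OR a4 AND a2 OR a4) AND (a2 OR a4 OR a3) AND a3
= (a2 OR a4 OR a2 OR a4) AND (a2 OR a4 OR a3) AND a3   — distribution
= (a2 OR a4) AND (a2 OR a4 OR a3) AND a3   — idempotence
= (a2 OR a4) AND a3   — absorption

(a2 OR a4) AND a3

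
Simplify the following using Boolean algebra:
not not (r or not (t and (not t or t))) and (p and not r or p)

not not (r or not (t and (not t or t))) and (p and not r or p)
= not not (r or not (t and (not t or t))) and p
= not not (r or not t) and p
= (r or not t) and p

(r or not t) and p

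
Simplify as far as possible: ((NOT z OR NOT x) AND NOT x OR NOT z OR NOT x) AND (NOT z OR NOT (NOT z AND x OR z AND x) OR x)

((NOT z OR NOT x) AND NOT x OR NOT z OR NOT x) AND (NOT z OR NOT (NOT z AND x OR z AND x) OR x)
= (NOT z OR NOT x) AND (NOT z OR NOT (NOT z AND x OR z AND x) OR x)   — absorption
= (NOT z OR NOT x) AND (NOT z OR NOT x OR x)   — distribution
= NOT z OR NOT x   — absorption

NOT z OR NOT x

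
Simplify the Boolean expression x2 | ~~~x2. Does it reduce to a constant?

1

x2 | ~~~x2
= x2 | ~x2   [double negation]
= 1   [complement]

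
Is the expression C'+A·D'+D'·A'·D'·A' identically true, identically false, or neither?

C'+A·D'+D'·A'·D'·A'
= C'+A·D'+D'·A'   — idempotence
= C'+D'   — distribution
This depends on C, D, so it is not a constant.

neither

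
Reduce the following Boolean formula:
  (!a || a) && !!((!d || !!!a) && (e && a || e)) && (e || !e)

(!a || a) && !!((!d || !!!a) && (e && a || e)) && (e || !e)
= !!((!d || !!!a) && (e && a || e)) && (e || !e)   (complement / identity)
= !!((!d || !!!a) && (e && a || e))   (complement / identity)
= !!((!d || !a) && (e && a || e))   (double negation)
= !!((!d || !a) && e)   (absorption)
= (!d || !a) && e   (double negation)

(!d || !a) && e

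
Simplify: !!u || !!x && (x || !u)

!!u || !!x && (x || !u)
= !!u || x && (x || !u)   (double negation)
= !!u || x   (absorption)
= u || x   (double negation)

u || x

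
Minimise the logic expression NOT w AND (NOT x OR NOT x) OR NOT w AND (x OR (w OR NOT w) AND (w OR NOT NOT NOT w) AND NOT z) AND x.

NOT w AND (NOT x OR NOT x) OR NOT w AND (x OR (w OR NOT w) AND (w OR NOT NOT NOT w) AND NOT z) AND x
= NOT w AND (NOT x OR NOT x) OR NOT w AND (x OR (w OR NOT w) AND (w OR NOT w) AND NOT z) AND x   [double negation]
= NOT w AND (NOT x OR NOT x) OR NOT w AND (x OR (w OR NOT w) AND NOT z) AND x   [idempotence]
= NOT w AND (NOT x OR NOT x) OR NOT w AND (x OR NOT z) AND x   [complement / identity]
= NOT w AND (NOT x OR NOT x) OR NOT w AND x   [absorption]
= NOT w AND NOT x OR NOT w AND x   [idempotence]
= NOT w   [distribution]

NOT w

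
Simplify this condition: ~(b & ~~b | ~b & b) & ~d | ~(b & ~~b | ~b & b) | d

~(b & ~~b | ~b & b) & ~d | ~(b & ~~b | ~b & b) | d
= ~(b & ~~b | ~b & b) | d
= ~(b & b | ~b & b) | d
= ~b | d

~b | d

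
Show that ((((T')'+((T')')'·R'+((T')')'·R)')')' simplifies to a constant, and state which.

((((T')'+((T')')'·R'+((T')')'·R)')')'
= ((((T')'+((T')')')')')'   [distribution]
= ((T')'+((T')')')'   [double negation]
= ((T')'+T')'   [double negation]
= T'·T   [De Morgan]
= 0   [complement]

0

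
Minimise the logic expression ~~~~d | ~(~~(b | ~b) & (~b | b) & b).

d | ~b

~~~~d | ~(~~(b | ~b) & (~b | b) & b)
= ~~d | ~(~~(b | ~b) & (~b | b) & b)   (double negation)
= ~~d | ~(~~(b | ~b) & b)   (complement / identity)
= d | ~(~~(b | ~b) & b)   (double negation)
= d | ~((b | ~b) & b)   (double negation)
= d | ~b   (complement / identity)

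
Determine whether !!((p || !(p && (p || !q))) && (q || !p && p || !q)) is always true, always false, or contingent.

always true

!!((p || !(p && (p || !q))) && (q || !p && p || !q))
= !!((p || !(p && (p || !q))) && (q || !q))   (complement / identity)
= !!((p || !p) && (q || !q))   (absorption)
= (p || !p) && (q || !q)   (double negation)
= q || !q   (complement / identity)
= true   (complement)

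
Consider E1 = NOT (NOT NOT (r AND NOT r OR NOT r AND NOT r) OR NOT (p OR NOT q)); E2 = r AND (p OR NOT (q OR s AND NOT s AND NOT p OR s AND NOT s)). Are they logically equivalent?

E1: NOT (NOT NOT (r AND NOT r OR NOT r AND NOT r) OR NOT (p OR NOT q))
    = NOT (NOT NOT NOT r OR NOT (p OR NOT q))   (distribution)
    = NOT NOT r AND (p OR NOT q)   (De Morgan)
    = r AND (p OR NOT q)   (double negation)
E2: r AND (p OR NOT (q OR s AND NOT s AND NOT p OR s AND NOT s))
    = r AND (p OR NOT (q OR s AND NOT s))   (absorption)
    = r AND (p OR NOT q)   (complement / identity)
Both reduce to r AND (p OR NOT q), so they are equivalent.

Yes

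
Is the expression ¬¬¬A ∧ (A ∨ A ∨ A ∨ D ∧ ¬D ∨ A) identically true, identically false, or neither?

¬¬¬A ∧ (A ∨ A ∨ A ∨ D ∧ ¬D ∨ A)
= ¬A ∧ (A ∨ A ∨ A ∨ D ∧ ¬D ∨ A)   — double negation
= ¬A ∧ (A ∨ A ∨ A ∨ A)   — complement / identity
= ¬A ∧ (A ∨ A)   — idempotence
= ¬A ∧ A   — idempotence
= False   — complement

identically false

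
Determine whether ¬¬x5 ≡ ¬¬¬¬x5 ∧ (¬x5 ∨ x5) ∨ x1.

E1: ¬¬x5
    = x5
E2: ¬¬¬¬x5 ∧ (¬x5 ∨ x5) ∨ x1
    = ¬¬x5 ∧ (¬x5 ∨ x5) ∨ x1
    = ¬¬x5 ∨ x1
    = x5 ∨ x1
These differ: at x1=1, x5=0, E1 = 0 but E2 = 1.

No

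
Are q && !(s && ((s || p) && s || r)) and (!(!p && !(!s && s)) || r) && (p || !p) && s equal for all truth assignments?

No

E1: q && !(s && ((s || p) && s || r))
    = q && !(s && (s || r))
    = q && !s
E2: (!(!p && !(!s && s)) || r) && (p || !p) && s
    = (p || !s && s || r) && (p || !p) && s
    = (p || !s && s || r) && s
    = (p || r) && s
These differ: at p=1, q=1, r=1, s=0, E1 = 1 but E2 = 0.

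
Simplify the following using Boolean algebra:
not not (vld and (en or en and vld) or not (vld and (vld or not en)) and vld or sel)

not not (vld and (en or en and vld) or not (vld and (vld or not en)) and vld or sel)
= not not (vld and (en or en and vld) or not vld and vld or sel)
= not not (vld and en or not vld and vld or sel)
= not not (vld and en or sel)
= vld and en or sel

vld and en or sel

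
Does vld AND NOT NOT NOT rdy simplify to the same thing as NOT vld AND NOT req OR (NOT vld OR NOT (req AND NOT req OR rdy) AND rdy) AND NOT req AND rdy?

No

E1: vld AND NOT NOT NOT rdy
    = vld AND NOT rdy   [double negation]
E2: NOT vld AND NOT req OR (NOT vld OR NOT (req AND NOT req OR rdy) AND rdy) AND NOT req AND rdy
    = NOT vld AND NOT req OR (NOT vld OR NOT rdy AND rdy) AND NOT req AND rdy   [complement / identity]
    = NOT vld AND NOT req OR NOT vld AND NOT req AND rdy   [complement / identity]
    = NOT vld AND NOT req   [absorption]
These differ: at rdy=0, req=0, vld=0, E1 = 0 but E2 = 1.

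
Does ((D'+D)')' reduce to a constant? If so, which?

((D'+D)')'
= D'+D
= 1

yes, True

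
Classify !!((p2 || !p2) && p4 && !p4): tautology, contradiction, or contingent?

!!((p2 || !p2) && p4 && !p4)
= !!(p4 && !p4)   [complement / identity]
= p4 && !p4   [double negation]
= false   [complement]

contradiction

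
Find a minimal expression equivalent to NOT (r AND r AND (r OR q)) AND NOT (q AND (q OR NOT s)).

NOT (r AND r AND (r OR q)) AND NOT (q AND (q OR NOT s))
= NOT (r AND r) AND NOT (q AND (q OR NOT s))   — absorption
= NOT r AND NOT (q AND (q OR NOT s))   — idempotence
= NOT r AND NOT q   — absorption

NOT r AND NOT q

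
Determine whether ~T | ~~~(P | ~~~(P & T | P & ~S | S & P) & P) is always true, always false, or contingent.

~T | ~~~(P | ~~~(P & T | P & ~S | S & P) & P)
= ~T | ~~~(P | ~~~(P & T | P) & P)   (distribution)
= ~T | ~~~(P | ~(P & T | P) & P)   (double negation)
= ~T | ~~~(P | ~P & P)   (absorption)
= ~T | ~~~P   (complement / identity)
= ~T | ~P   (double negation)
This depends on P, T, so it is not a constant.

contingent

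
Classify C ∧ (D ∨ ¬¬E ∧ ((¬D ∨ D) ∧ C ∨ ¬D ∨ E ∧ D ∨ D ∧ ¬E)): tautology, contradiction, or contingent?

C ∧ (D ∨ ¬¬E ∧ ((¬D ∨ D) ∧ C ∨ ¬D ∨ E ∧ D ∨ D ∧ ¬E))
= C ∧ (D ∨ ¬¬E ∧ ((¬D ∨ D) ∧ C ∨ ¬D ∨ D))
= C ∧ (D ∨ ¬¬E ∧ (¬D ∨ D))
= C ∧ (D ∨ ¬¬E)
= C ∧ (D ∨ E)
This depends on C, D, E, so it is not a constant.

contingent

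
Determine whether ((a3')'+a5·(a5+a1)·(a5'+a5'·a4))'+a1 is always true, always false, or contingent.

contingent

((a3')'+a5·(a5+a1)·(a5'+a5'·a4))'+a1
= ((a3')'+a5·(a5'+a5'·a4))'+a1   [absorption]
= (a3+a5·(a5'+a5'·a4))'+a1   [double negation]
= (a3+a5·a5')'+a1   [absorption]
= a3'+a1   [complement / identity]
This depends on a1, a3, so it is not a constant.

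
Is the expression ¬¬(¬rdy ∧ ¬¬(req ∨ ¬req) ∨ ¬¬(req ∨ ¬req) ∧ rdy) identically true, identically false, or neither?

¬¬(¬rdy ∧ ¬¬(req ∨ ¬req) ∨ ¬¬(req ∨ ¬req) ∧ rdy)
= ¬¬¬¬(req ∨ ¬req)   (distribution)
= ¬¬(req ∨ ¬req)   (double negation)
= req ∨ ¬req   (double negation)
= True   (complement)

identically true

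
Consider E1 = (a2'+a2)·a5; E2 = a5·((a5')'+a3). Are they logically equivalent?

Yes

E1: (a2'+a2)·a5
    = a5   (complement / identity)
E2: a5·((a5')'+a3)
    = a5·(a5+a3)   (double negation)
    = a5   (absorption)
Both reduce to a5, so they are equivalent.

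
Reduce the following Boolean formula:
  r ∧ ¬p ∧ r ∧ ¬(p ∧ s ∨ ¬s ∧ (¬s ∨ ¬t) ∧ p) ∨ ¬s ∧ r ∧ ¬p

r ∧ ¬p

r ∧ ¬p ∧ r ∧ ¬(p ∧ s ∨ ¬s ∧ (¬s ∨ ¬t) ∧ p) ∨ ¬s ∧ r ∧ ¬p
= r ∧ ¬p ∧ r ∧ ¬(p ∧ s ∨ ¬s ∧ p) ∨ ¬s ∧ r ∧ ¬p
= r ∧ ¬p ∧ r ∧ ¬p ∨ ¬s ∧ r ∧ ¬p
= (r ∧ ¬p ∨ ¬s) ∧ r ∧ ¬p
= r ∧ ¬p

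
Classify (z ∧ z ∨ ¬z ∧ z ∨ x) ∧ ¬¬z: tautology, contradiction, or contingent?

contingent

(z ∧ z ∨ ¬z ∧ z ∨ x) ∧ ¬¬z
= (z ∧ z ∨ ¬z ∧ z ∨ x) ∧ z   — double negation
= (z ∨ x) ∧ z   — distribution
= z   — absorption
This depends on z, so it is not a constant.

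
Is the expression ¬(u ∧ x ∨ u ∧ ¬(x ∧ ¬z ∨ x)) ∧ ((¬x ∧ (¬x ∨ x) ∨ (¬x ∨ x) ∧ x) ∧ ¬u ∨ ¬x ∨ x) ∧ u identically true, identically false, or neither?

¬(u ∧ x ∨ u ∧ ¬(x ∧ ¬z ∨ x)) ∧ ((¬x ∧ (¬x ∨ x) ∨ (¬x ∨ x) ∧ x) ∧ ¬u ∨ ¬x ∨ x) ∧ u
= ¬(u ∧ x ∨ u ∧ ¬(x ∧ ¬z ∨ x)) ∧ ((¬x ∨ x) ∧ ¬u ∨ ¬x ∨ x) ∧ u
= ¬(u ∧ x ∨ u ∧ ¬(x ∧ ¬z ∨ x)) ∧ (¬x ∨ x) ∧ u
= ¬(u ∧ x ∨ u ∧ ¬(x ∧ ¬z ∨ x)) ∧ u
= ¬(u ∧ x ∨ u ∧ ¬x) ∧ u
= ¬u ∧ u
= False

identically false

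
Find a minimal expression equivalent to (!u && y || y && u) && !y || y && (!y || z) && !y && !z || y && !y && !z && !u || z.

(!u && y || y && u) && !y || y && (!y || z) && !y && !z || y && !y && !z && !u || z
= (!u && y || y && u) && !y || y && !y && !z || y && !y && !z && !u || z   — absorption
= (!u && y || y && u) && !y || y && !y && !z || z   — absorption
= y && !y || y && !y && !z || z   — distribution
= y && !y || z   — absorption
= z   — complement / identity

z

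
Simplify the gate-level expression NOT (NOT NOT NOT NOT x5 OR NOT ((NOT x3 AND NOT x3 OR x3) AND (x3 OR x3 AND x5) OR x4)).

NOT x5 AND (x3 OR x4)

NOT (NOT NOT NOT NOT x5 OR NOT ((NOT x3 AND NOT x3 OR x3) AND (x3 OR x3 AND x5) OR x4))
= NOT (NOT NOT NOT NOT x5 OR NOT ((NOT x3 OR x3) AND (x3 OR x3 AND x5) OR x4))   [idempotence]
= NOT NOT NOT x5 AND ((NOT x3 OR x3) AND (x3 OR x3 AND x5) OR x4)   [De Morgan]
= NOT NOT NOT x5 AND ((NOT x3 OR x3) AND x3 OR x4)   [absorption]
= NOT NOT NOT x5 AND (x3 OR x4)   [complement / identity]
= NOT x5 AND (x3 OR x4)   [double negation]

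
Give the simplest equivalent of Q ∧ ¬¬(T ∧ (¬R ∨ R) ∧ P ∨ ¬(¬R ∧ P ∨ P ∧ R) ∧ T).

Q ∧ T

Q ∧ ¬¬(T ∧ (¬R ∨ R) ∧ P ∨ ¬(¬R ∧ P ∨ P ∧ R) ∧ T)
= Q ∧ ¬¬(T ∧ (¬R ∨ R) ∧ P ∨ ¬P ∧ T)   [distribution]
= Q ∧ ¬¬(T ∧ P ∨ ¬P ∧ T)   [complement / identity]
= Q ∧ ¬¬T   [distribution]
= Q ∧ T   [double negation]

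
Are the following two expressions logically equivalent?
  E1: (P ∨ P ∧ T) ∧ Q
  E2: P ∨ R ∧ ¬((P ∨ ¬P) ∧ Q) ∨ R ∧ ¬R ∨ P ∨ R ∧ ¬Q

No

E1: (P ∨ P ∧ T) ∧ Q
    = P ∧ Q   — absorption
E2: P ∨ R ∧ ¬((P ∨ ¬P) ∧ Q) ∨ R ∧ ¬R ∨ P ∨ R ∧ ¬Q
    = P ∨ R ∧ ¬Q ∨ R ∧ ¬R ∨ P ∨ R ∧ ¬Q   — complement / identity
    = P ∨ R ∧ ¬Q ∨ P ∨ R ∧ ¬Q   — complement / identity
    = P ∨ R ∧ ¬Q   — idempotence
These differ: at P=1, Q=0, R=0, T=1, E1 = 0 but E2 = 1.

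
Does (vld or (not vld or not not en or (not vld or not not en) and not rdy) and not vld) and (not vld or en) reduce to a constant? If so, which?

(vld or (not vld or not not en or (not vld or not not en) and not rdy) and not vld) and (not vld or en)
= (vld or (not vld or not not en) and not vld) and (not vld or en)   [absorption]
= (vld or (not vld or en) and not vld) and (not vld or en)   [double negation]
= (vld or not vld) and (not vld or en)   [absorption]
= not vld or en   [complement / identity]
This depends on en, vld, so it is not a constant.

no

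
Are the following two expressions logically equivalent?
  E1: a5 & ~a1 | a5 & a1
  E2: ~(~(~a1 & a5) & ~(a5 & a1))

E1: a5 & ~a1 | a5 & a1
    = a5   [distribution]
E2: ~(~(~a1 & a5) & ~(a5 & a1))
    = ~a1 & a5 | a5 & a1   [De Morgan]
    = a5   [distribution]
Both reduce to a5, so they are equivalent.

Yes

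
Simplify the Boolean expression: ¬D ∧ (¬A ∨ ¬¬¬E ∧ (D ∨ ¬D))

¬D ∧ (¬A ∨ ¬E)

¬D ∧ (¬A ∨ ¬¬¬E ∧ (D ∨ ¬D))
= ¬D ∧ (¬A ∨ ¬E ∧ (D ∨ ¬D))   [double negation]
= ¬D ∧ (¬A ∨ ¬E)   [complement / identity]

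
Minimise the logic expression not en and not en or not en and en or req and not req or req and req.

not en or req

not en and not en or not en and en or req and not req or req and req
= not en or req and not req or req and req
= not en or req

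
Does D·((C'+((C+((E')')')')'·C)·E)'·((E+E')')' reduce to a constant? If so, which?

D·((C'+((C+((E')')')')'·C)·E)'·((E+E')')'
= D·((C'+(C+((E')')')·C)·E)'·((E+E')')'   — double negation
= D·((C'+(C+E')·C)·E)'·((E+E')')'   — double negation
= D·((C'+C)·E)'·((E+E')')'   — absorption
= D·((C'+C)·E)'·(E+E')   — double negation
= D·E'·(E+E')   — complement / identity
= D·E'   — complement / identity
This depends on D, E, so it is not a constant.

no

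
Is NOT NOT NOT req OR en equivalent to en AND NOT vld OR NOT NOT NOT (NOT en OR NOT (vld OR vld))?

E1: NOT NOT NOT req OR en
    = NOT req OR en   — double negation
E2: en AND NOT vld OR NOT NOT NOT (NOT en OR NOT (vld OR vld))
    = en AND NOT vld OR NOT NOT NOT (NOT en OR NOT vld)   — idempotence
    = en AND NOT vld OR NOT (NOT en OR NOT vld)   — double negation
    = en AND NOT vld OR en AND vld   — De Morgan
    = en   — distribution
These differ: at en=0, req=0, vld=0, E1 = 1 but E2 = 0.

No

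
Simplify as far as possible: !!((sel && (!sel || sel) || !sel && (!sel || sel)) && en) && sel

!!((sel && (!sel || sel) || !sel && (!sel || sel)) && en) && sel
= !!((!sel || sel) && en) && sel   [distribution]
= !!en && sel   [complement / identity]
= en && sel   [double negation]

en && sel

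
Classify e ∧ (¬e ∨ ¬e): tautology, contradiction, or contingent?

contradiction

e ∧ (¬e ∨ ¬e)
= e ∧ ¬e   [idempotence]
= False   [complement]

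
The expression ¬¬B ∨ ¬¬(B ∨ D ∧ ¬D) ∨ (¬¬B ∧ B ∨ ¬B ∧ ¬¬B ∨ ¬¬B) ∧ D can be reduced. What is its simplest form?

¬¬B ∨ ¬¬(B ∨ D ∧ ¬D) ∨ (¬¬B ∧ B ∨ ¬B ∧ ¬¬B ∨ ¬¬B) ∧ D
= ¬¬B ∨ ¬¬(B ∨ D ∧ ¬D) ∨ (¬¬B ∨ ¬¬B) ∧ D   — distribution
= ¬¬B ∨ ¬¬B ∨ (¬¬B ∨ ¬¬B) ∧ D   — complement / identity
= ¬¬B ∨ ¬¬B   — absorption
= ¬¬B   — idempotence
= B   — double negation

B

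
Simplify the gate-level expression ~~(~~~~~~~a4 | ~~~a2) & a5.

~~(~~~~~~~a4 | ~~~a2) & a5
= ~~(~~~~~a4 | ~~~a2) & a5   — double negation
= ~(~~~~a4 & ~~a2) & a5   — De Morgan
= (~~~a4 | ~a2) & a5   — De Morgan
= (~a4 | ~a2) & a5   — double negation

(~a4 | ~a2) & a5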